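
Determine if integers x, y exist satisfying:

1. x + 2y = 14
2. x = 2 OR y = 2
Yes

Take x = 10, y = 2. Substituting into each constraint:
  (1) 10 + 2(2) = 14 ✓
  (2) y = 2, target 2 ✓ (second branch holds)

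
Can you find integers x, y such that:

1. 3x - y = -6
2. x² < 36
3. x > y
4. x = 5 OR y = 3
No

A contradictory subset is {3x - y = -6, x > y, x = 5 OR y = 3}. No integer assignment can satisfy these jointly:

  - 3x - y = -6: is a linear equation tying the variables together
  - x > y: bounds one variable relative to another variable
  - x = 5 OR y = 3: forces a choice: either x = 5 or y = 3

Split on the disjunction (x = 5 OR y = 3):
  • If x = 5: the equation forces y = 21, giving (x, y) = (5, 21), which violates x > y.
  • If y = 3: the equation forces x = -1, giving (y, x) = (3, -1), which violates x > y.
Both branches are infeasible, so the system has no integer solution.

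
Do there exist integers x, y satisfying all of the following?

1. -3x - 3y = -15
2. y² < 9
Yes

Take x = 5, y = 0. Substituting into each constraint:
  (1) -3(5) - 3(0) = -15 ✓
  (2) y² = (0)² = 0, and 0 < 9 ✓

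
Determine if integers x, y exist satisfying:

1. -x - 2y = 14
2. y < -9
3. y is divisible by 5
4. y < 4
Yes

Take x = 6, y = -10. Substituting into each constraint:
  (1) (-6) - 2(-10) = 14 ✓
  (2) -10 < -9 ✓
  (3) -10 = 5 × -2, remainder 0 ✓
  (4) -10 < 4 ✓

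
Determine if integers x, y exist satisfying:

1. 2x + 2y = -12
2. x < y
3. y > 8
Yes

Take x = -15, y = 9. Substituting into each constraint:
  (1) 2(-15) + 2(9) = -12 ✓
  (2) -15 < 9 ✓
  (3) 9 > 8 ✓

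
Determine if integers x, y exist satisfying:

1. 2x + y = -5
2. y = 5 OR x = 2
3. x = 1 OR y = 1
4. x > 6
No

A contradictory subset is {2x + y = -5, y = 5 OR x = 2, x > 6}. No integer assignment can satisfy these jointly:

  - 2x + y = -5: is a linear equation tying the variables together
  - y = 5 OR x = 2: forces a choice: either y = 5 or x = 2
  - x > 6: bounds one variable relative to a constant

Split on the disjunction (y = 5 OR x = 2):
  • If y = 5: the equation forces x = -5, which contradicts the bound x ≥ 7.
  • If x = 2: this contradicts the bound x ≥ 7.
Both branches are infeasible, so the system has no integer solution.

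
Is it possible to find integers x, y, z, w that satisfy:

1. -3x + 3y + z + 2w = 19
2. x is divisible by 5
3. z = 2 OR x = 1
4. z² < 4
No

A contradictory subset is {x is divisible by 5, z = 2 OR x = 1, z² < 4}. No integer assignment can satisfy these jointly:

  - x is divisible by 5: restricts x to multiples of 5
  - z = 2 OR x = 1: forces a choice: either z = 2 or x = 1
  - z² < 4: restricts z to |z| ≤ 1

Split on the disjunction (z = 2 OR x = 1):
  • If z = 2: this contradicts z² < 4, which requires |z| ≤ 1.
  • If x = 1: this contradicts the divisibility constraint — 1 is not a multiple of 5.
Both branches are infeasible, so the system has no integer solution.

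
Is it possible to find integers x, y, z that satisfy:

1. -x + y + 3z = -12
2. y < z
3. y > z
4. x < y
No

A contradictory subset is {y < z, y > z}. No integer assignment can satisfy these jointly:

  - y < z: bounds one variable relative to another variable
  - y > z: bounds one variable relative to another variable

Direct contradiction: z > y and y > z cannot both hold.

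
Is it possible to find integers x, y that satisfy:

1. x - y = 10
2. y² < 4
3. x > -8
Yes

Take x = 10, y = 0. Substituting into each constraint:
  (1) 10 + 0 = 10 ✓
  (2) y² = (0)² = 0, and 0 < 4 ✓
  (3) 10 > -8 ✓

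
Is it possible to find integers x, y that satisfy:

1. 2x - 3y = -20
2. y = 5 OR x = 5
Yes

Take x = 5, y = 10. Substituting into each constraint:
  (1) 2(5) - 3(10) = -20 ✓
  (2) x = 5, target 5 ✓ (second branch holds)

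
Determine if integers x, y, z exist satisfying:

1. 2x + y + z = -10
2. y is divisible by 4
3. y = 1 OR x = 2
Yes

Take x = 2, y = 4, z = -18. Substituting into each constraint:
  (1) 2(2) + 4 + (-18) = -10 ✓
  (2) 4 = 4 × 1, remainder 0 ✓
  (3) x = 2, target 2 ✓ (second branch holds)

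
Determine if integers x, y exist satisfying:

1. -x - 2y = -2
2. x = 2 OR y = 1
Yes

Take x = 0, y = 1. Substituting into each constraint:
  (1) 0 - 2(1) = -2 ✓
  (2) y = 1, target 1 ✓ (second branch holds)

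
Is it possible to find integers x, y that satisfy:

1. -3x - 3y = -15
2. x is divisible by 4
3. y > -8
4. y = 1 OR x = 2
Yes

Take x = 4, y = 1. Substituting into each constraint:
  (1) -3(4) - 3(1) = -15 ✓
  (2) 4 = 4 × 1, remainder 0 ✓
  (3) 1 > -8 ✓
  (4) y = 1, target 1 ✓ (first branch holds)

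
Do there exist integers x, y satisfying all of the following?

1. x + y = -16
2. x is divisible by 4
Yes

Take x = 0, y = -16. Substituting into each constraint:
  (1) 0 + (-16) = -16 ✓
  (2) 0 = 4 × 0, remainder 0 ✓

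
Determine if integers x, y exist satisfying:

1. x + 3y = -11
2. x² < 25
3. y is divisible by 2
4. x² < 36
Yes

Take x = 1, y = -4. Substituting into each constraint:
  (1) 1 + 3(-4) = -11 ✓
  (2) x² = (1)² = 1, and 1 < 25 ✓
  (3) -4 = 2 × -2, remainder 0 ✓
  (4) x² = (1)² = 1, and 1 < 36 ✓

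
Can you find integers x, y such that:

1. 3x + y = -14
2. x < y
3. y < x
No

A contradictory subset is {x < y, y < x}. No integer assignment can satisfy these jointly:

  - x < y: bounds one variable relative to another variable
  - y < x: bounds one variable relative to another variable

Direct contradiction: y > x and x > y cannot both hold.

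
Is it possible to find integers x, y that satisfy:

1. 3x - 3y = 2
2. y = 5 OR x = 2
No

Even the single constraint (3x - 3y = 2) is infeasible over the integers.

  - 3x - 3y = 2: every term on the left is divisible by 3, so the LHS ≡ 0 (mod 3), but the RHS 2 is not — no integer solution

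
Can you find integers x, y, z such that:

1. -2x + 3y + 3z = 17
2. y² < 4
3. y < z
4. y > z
No

A contradictory subset is {y < z, y > z}. No integer assignment can satisfy these jointly:

  - y < z: bounds one variable relative to another variable
  - y > z: bounds one variable relative to another variable

Direct contradiction: z > y and y > z cannot both hold.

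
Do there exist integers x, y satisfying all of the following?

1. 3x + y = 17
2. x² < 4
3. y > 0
Yes

Take x = 0, y = 17. Substituting into each constraint:
  (1) 3(0) + 17 = 17 ✓
  (2) x² = (0)² = 0, and 0 < 4 ✓
  (3) 17 > 0 ✓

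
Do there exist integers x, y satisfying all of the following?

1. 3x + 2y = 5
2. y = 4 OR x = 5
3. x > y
Yes

Take x = 5, y = -5. Substituting into each constraint:
  (1) 3(5) + 2(-5) = 5 ✓
  (2) x = 5, target 5 ✓ (second branch holds)
  (3) 5 > -5 ✓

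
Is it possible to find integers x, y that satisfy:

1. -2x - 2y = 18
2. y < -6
Yes

Take x = -2, y = -7. Substituting into each constraint:
  (1) -2(-2) - 2(-7) = 18 ✓
  (2) -7 < -6 ✓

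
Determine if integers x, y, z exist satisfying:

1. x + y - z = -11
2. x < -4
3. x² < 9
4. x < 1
No

A contradictory subset is {x < -4, x² < 9}. No integer assignment can satisfy these jointly:

  - x < -4: bounds one variable relative to a constant
  - x² < 9: restricts x to |x| ≤ 2

Direct contradiction: the bounds on x require x ≥ -2 and x ≤ -5 simultaneously, which is empty.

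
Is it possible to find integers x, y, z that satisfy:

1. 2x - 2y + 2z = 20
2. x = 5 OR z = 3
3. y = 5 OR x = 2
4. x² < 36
Yes

Take x = 2, y = -5, z = 3. Substituting into each constraint:
  (1) 2(2) - 2(-5) + 2(3) = 20 ✓
  (2) z = 3, target 3 ✓ (second branch holds)
  (3) x = 2, target 2 ✓ (second branch holds)
  (4) x² = (2)² = 4, and 4 < 36 ✓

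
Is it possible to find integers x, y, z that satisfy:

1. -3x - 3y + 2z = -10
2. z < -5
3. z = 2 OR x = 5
Yes

Take x = 5, y = -7, z = -8. Substituting into each constraint:
  (1) -3(5) - 3(-7) + 2(-8) = -10 ✓
  (2) -8 < -5 ✓
  (3) x = 5, target 5 ✓ (second branch holds)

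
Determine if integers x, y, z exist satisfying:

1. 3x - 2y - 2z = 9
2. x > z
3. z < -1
Yes

Take x = 1, y = -1, z = -2. Substituting into each constraint:
  (1) 3(1) - 2(-1) - 2(-2) = 9 ✓
  (2) 1 > -2 ✓
  (3) -2 < -1 ✓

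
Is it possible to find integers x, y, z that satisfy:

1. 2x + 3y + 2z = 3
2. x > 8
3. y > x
Yes

Take x = 10, y = 11, z = -25. Substituting into each constraint:
  (1) 2(10) + 3(11) + 2(-25) = 3 ✓
  (2) 10 > 8 ✓
  (3) 11 > 10 ✓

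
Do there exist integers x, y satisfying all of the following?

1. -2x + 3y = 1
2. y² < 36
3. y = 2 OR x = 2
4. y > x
No

A contradictory subset is {-2x + 3y = 1, y = 2 OR x = 2, y > x}. No integer assignment can satisfy these jointly:

  - -2x + 3y = 1: is a linear equation tying the variables together
  - y = 2 OR x = 2: forces a choice: either y = 2 or x = 2
  - y > x: bounds one variable relative to another variable

Split on the disjunction (y = 2 OR x = 2):
  • If y = 2: with y = 2, every remaining term of the linear equation is divisible by 2, so the left side is ≡ 0 (mod 2); but the right side -5 ≡ 1 (mod 2). No integers can satisfy it.
  • If x = 2: with x = 2, every remaining term of the linear equation is divisible by 3, so the left side is ≡ 0 (mod 3); but the right side 5 ≡ 2 (mod 3). No integers can satisfy it.
Both branches are infeasible, so the system has no integer solution.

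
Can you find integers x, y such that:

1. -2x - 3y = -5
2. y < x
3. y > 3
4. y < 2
No

A contradictory subset is {y > 3, y < 2}. No integer assignment can satisfy these jointly:

  - y > 3: bounds one variable relative to a constant
  - y < 2: bounds one variable relative to a constant

Direct contradiction: the bounds on y require y ≥ 4 and y ≤ 1 simultaneously, which is empty.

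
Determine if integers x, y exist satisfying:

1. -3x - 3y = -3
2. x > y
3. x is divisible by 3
Yes

Take x = 3, y = -2. Substituting into each constraint:
  (1) -3(3) - 3(-2) = -3 ✓
  (2) 3 > -2 ✓
  (3) 3 = 3 × 1, remainder 0 ✓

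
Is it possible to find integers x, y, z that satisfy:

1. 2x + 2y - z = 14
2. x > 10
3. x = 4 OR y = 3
Yes

Take x = 11, y = 3, z = 14. Substituting into each constraint:
  (1) 2(11) + 2(3) + (-14) = 14 ✓
  (2) 11 > 10 ✓
  (3) y = 3, target 3 ✓ (second branch holds)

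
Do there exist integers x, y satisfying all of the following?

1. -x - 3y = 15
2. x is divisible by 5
Yes

Take x = 0, y = -5. Substituting into each constraint:
  (1) 0 - 3(-5) = 15 ✓
  (2) 0 = 5 × 0, remainder 0 ✓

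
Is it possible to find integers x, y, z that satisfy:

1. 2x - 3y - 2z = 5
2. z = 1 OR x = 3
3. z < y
Yes

Take x = 3, y = 1, z = -1. Substituting into each constraint:
  (1) 2(3) - 3(1) - 2(-1) = 5 ✓
  (2) x = 3, target 3 ✓ (second branch holds)
  (3) -1 < 1 ✓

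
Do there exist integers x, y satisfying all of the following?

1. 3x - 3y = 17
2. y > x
No

Even the single constraint (3x - 3y = 17) is infeasible over the integers.

  - 3x - 3y = 17: every term on the left is divisible by 3, so the LHS ≡ 0 (mod 3), but the RHS 17 is not — no integer solution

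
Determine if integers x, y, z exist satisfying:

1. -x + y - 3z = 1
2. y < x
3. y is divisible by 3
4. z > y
Yes

Take x = 2, y = -3, z = -2. Substituting into each constraint:
  (1) (-2) + (-3) - 3(-2) = 1 ✓
  (2) -3 < 2 ✓
  (3) -3 = 3 × -1, remainder 0 ✓
  (4) -2 > -3 ✓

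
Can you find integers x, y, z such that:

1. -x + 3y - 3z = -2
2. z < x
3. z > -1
Yes

Take x = 2, y = 1, z = 1. Substituting into each constraint:
  (1) (-2) + 3(1) - 3(1) = -2 ✓
  (2) 1 < 2 ✓
  (3) 1 > -1 ✓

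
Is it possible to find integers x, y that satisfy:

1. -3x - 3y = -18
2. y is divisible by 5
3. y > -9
Yes

Take x = 6, y = 0. Substituting into each constraint:
  (1) -3(6) - 3(0) = -18 ✓
  (2) 0 = 5 × 0, remainder 0 ✓
  (3) 0 > -9 ✓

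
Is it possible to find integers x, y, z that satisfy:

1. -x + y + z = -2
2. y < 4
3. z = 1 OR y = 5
Yes

Take x = 0, y = -3, z = 1. Substituting into each constraint:
  (1) 0 + (-3) + 1 = -2 ✓
  (2) -3 < 4 ✓
  (3) z = 1, target 1 ✓ (first branch holds)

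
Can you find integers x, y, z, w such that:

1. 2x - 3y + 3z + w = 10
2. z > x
Yes

Take x = 2, y = 1, z = 3, w = 0. Substituting into each constraint:
  (1) 2(2) - 3(1) + 3(3) + 0 = 10 ✓
  (2) 3 > 2 ✓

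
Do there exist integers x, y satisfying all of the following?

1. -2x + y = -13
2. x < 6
Yes

Take x = 0, y = -13. Substituting into each constraint:
  (1) -2(0) + (-13) = -13 ✓
  (2) 0 < 6 ✓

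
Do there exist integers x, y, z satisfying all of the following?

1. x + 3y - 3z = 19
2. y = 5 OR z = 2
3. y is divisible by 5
Yes

Take x = 25, y = 0, z = 2. Substituting into each constraint:
  (1) 25 + 3(0) - 3(2) = 19 ✓
  (2) z = 2, target 2 ✓ (second branch holds)
  (3) 0 = 5 × 0, remainder 0 ✓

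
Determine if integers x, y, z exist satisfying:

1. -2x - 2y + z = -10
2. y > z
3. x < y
Yes

Take x = -1, y = 0, z = -12. Substituting into each constraint:
  (1) -2(-1) - 2(0) + (-12) = -10 ✓
  (2) 0 > -12 ✓
  (3) -1 < 0 ✓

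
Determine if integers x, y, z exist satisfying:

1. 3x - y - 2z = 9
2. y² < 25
Yes

Take x = 0, y = 1, z = -5. Substituting into each constraint:
  (1) 3(0) + (-1) - 2(-5) = 9 ✓
  (2) y² = (1)² = 1, and 1 < 25 ✓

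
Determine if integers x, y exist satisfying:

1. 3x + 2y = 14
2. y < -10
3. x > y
Yes

Take x = 12, y = -11. Substituting into each constraint:
  (1) 3(12) + 2(-11) = 14 ✓
  (2) -11 < -10 ✓
  (3) 12 > -11 ✓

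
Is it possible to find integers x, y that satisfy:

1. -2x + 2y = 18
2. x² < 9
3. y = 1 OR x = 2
Yes

Take x = 2, y = 11. Substituting into each constraint:
  (1) -2(2) + 2(11) = 18 ✓
  (2) x² = (2)² = 4, and 4 < 9 ✓
  (3) x = 2, target 2 ✓ (second branch holds)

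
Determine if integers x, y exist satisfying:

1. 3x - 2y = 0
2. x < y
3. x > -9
Yes

Take x = 2, y = 3. Substituting into each constraint:
  (1) 3(2) - 2(3) = 0 ✓
  (2) 2 < 3 ✓
  (3) 2 > -9 ✓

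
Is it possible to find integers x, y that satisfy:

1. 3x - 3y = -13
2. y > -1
No

Even the single constraint (3x - 3y = -13) is infeasible over the integers.

  - 3x - 3y = -13: every term on the left is divisible by 3, so the LHS ≡ 0 (mod 3), but the RHS -13 is not — no integer solution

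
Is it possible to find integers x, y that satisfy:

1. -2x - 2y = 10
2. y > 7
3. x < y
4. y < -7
No

A contradictory subset is {y > 7, y < -7}. No integer assignment can satisfy these jointly:

  - y > 7: bounds one variable relative to a constant
  - y < -7: bounds one variable relative to a constant

Direct contradiction: the bounds on y require y ≥ 8 and y ≤ -8 simultaneously, which is empty.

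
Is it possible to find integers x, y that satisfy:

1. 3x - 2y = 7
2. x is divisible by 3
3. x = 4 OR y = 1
Yes

Take x = 3, y = 1. Substituting into each constraint:
  (1) 3(3) - 2(1) = 7 ✓
  (2) 3 = 3 × 1, remainder 0 ✓
  (3) y = 1, target 1 ✓ (second branch holds)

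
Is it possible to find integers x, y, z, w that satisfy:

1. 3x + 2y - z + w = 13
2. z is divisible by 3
Yes

Take x = 3, y = 2, z = 0, w = 0. Substituting into each constraint:
  (1) 3(3) + 2(2) + 0 + 0 = 13 ✓
  (2) 0 = 3 × 0, remainder 0 ✓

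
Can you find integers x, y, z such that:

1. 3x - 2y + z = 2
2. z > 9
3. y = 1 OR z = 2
Yes

Take x = -2, y = 1, z = 10. Substituting into each constraint:
  (1) 3(-2) - 2(1) + 10 = 2 ✓
  (2) 10 > 9 ✓
  (3) y = 1, target 1 ✓ (first branch holds)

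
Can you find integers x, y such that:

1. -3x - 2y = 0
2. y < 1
Yes

Take x = 0, y = 0. Substituting into each constraint:
  (1) -3(0) - 2(0) = 0 ✓
  (2) 0 < 1 ✓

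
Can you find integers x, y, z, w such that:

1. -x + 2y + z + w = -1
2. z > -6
Yes

Take x = 0, y = 0, z = 0, w = -1. Substituting into each constraint:
  (1) 0 + 2(0) + 0 + (-1) = -1 ✓
  (2) 0 > -6 ✓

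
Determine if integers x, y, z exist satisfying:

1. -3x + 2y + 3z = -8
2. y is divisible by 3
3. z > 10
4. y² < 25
No

A contradictory subset is {-3x + 2y + 3z = -8, y is divisible by 3}. No integer assignment can satisfy these jointly:

  - -3x + 2y + 3z = -8: is a linear equation tying the variables together
  - y is divisible by 3: restricts y to multiples of 3

Modular obstruction: writing y = 3y', every remaining term of the linear equation is divisible by 3, so the left side is ≡ 0 (mod 3); but the right side -8 ≡ 1 (mod 3). No integers can satisfy it.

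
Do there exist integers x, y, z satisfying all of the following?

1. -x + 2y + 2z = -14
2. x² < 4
Yes

Take x = 0, y = -7, z = 0. Substituting into each constraint:
  (1) 0 + 2(-7) + 2(0) = -14 ✓
  (2) x² = (0)² = 0, and 0 < 4 ✓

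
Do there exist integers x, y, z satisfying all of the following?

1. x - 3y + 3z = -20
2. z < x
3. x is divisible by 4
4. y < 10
Yes

Take x = 4, y = 5, z = -3. Substituting into each constraint:
  (1) 4 - 3(5) + 3(-3) = -20 ✓
  (2) -3 < 4 ✓
  (3) 4 = 4 × 1, remainder 0 ✓
  (4) 5 < 10 ✓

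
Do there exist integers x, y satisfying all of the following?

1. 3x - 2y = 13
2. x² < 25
Yes

Take x = 1, y = -5. Substituting into each constraint:
  (1) 3(1) - 2(-5) = 13 ✓
  (2) x² = (1)² = 1, and 1 < 25 ✓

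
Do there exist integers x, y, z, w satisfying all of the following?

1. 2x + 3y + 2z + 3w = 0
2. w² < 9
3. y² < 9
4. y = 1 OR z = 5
Yes

Take x = 0, y = 1, z = -3, w = 1. Substituting into each constraint:
  (1) 2(0) + 3(1) + 2(-3) + 3(1) = 0 ✓
  (2) w² = (1)² = 1, and 1 < 9 ✓
  (3) y² = (1)² = 1, and 1 < 9 ✓
  (4) y = 1, target 1 ✓ (first branch holds)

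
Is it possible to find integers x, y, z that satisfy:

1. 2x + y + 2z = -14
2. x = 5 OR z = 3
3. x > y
Yes

Take x = -6, y = -8, z = 3. Substituting into each constraint:
  (1) 2(-6) + (-8) + 2(3) = -14 ✓
  (2) z = 3, target 3 ✓ (second branch holds)
  (3) -6 > -8 ✓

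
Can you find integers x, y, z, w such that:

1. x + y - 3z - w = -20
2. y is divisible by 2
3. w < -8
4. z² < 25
Yes

Take x = -24, y = 0, z = 2, w = -10. Substituting into each constraint:
  (1) (-24) + 0 - 3(2) + 10 = -20 ✓
  (2) 0 = 2 × 0, remainder 0 ✓
  (3) -10 < -8 ✓
  (4) z² = (2)² = 4, and 4 < 25 ✓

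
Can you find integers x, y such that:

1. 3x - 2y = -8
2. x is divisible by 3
Yes

Take x = 0, y = 4. Substituting into each constraint:
  (1) 3(0) - 2(4) = -8 ✓
  (2) 0 = 3 × 0, remainder 0 ✓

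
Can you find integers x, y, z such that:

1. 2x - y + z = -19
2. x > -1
Yes

Take x = 0, y = 0, z = -19. Substituting into each constraint:
  (1) 2(0) + 0 + (-19) = -19 ✓
  (2) 0 > -1 ✓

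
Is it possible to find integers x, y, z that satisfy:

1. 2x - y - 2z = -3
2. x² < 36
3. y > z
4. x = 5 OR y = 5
Yes

Take x = 4, y = 5, z = 3. Substituting into each constraint:
  (1) 2(4) + (-5) - 2(3) = -3 ✓
  (2) x² = (4)² = 16, and 16 < 36 ✓
  (3) 5 > 3 ✓
  (4) y = 5, target 5 ✓ (second branch holds)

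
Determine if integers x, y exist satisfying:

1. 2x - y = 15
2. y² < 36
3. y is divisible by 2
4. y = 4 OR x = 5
No

A contradictory subset is {2x - y = 15, y is divisible by 2, y = 4 OR x = 5}. No integer assignment can satisfy these jointly:

  - 2x - y = 15: is a linear equation tying the variables together
  - y is divisible by 2: restricts y to multiples of 2
  - y = 4 OR x = 5: forces a choice: either y = 4 or x = 5

Modular obstruction: writing y = 2y', every remaining term of the linear equation is divisible by 2, so the left side is ≡ 0 (mod 2); but the right side 15 ≡ 1 (mod 2). No integers can satisfy it.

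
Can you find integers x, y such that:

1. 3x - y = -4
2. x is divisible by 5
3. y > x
Yes

Take x = 0, y = 4. Substituting into each constraint:
  (1) 3(0) + (-4) = -4 ✓
  (2) 0 = 5 × 0, remainder 0 ✓
  (3) 4 > 0 ✓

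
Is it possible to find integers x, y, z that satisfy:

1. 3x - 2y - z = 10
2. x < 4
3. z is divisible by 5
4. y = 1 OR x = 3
Yes

Take x = -1, y = 1, z = -15. Substituting into each constraint:
  (1) 3(-1) - 2(1) + 15 = 10 ✓
  (2) -1 < 4 ✓
  (3) -15 = 5 × -3, remainder 0 ✓
  (4) y = 1, target 1 ✓ (first branch holds)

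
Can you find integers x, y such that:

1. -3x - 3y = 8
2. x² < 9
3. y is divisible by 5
No

Even the single constraint (-3x - 3y = 8) is infeasible over the integers.

  - -3x - 3y = 8: every term on the left is divisible by 3, so the LHS ≡ 0 (mod 3), but the RHS 8 is not — no integer solution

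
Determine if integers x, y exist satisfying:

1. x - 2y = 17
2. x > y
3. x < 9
Yes

Take x = -15, y = -16. Substituting into each constraint:
  (1) (-15) - 2(-16) = 17 ✓
  (2) -15 > -16 ✓
  (3) -15 < 9 ✓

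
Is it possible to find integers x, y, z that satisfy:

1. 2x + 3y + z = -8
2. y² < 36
Yes

Take x = 0, y = -3, z = 1. Substituting into each constraint:
  (1) 2(0) + 3(-3) + 1 = -8 ✓
  (2) y² = (-3)² = 9, and 9 < 36 ✓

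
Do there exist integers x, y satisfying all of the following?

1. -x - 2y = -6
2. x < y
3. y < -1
No

The full constraint system is jointly infeasible over the integers. Each constraint and what it forces:

  - -x - 2y = -6: is a linear equation tying the variables together
  - x < y: bounds one variable relative to another variable
  - y < -1: bounds one variable relative to a constant

Propagating the comparison: x < y and y ≤ -2 give x ≤ -3. Range argument: with x ∈ [−∞, -3], y ∈ [−∞, -2], the left side of the equation is at least 7, but the right side is -6 < 7. No integer solution exists.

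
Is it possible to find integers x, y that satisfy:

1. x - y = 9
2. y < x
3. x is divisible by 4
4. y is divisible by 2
No

A contradictory subset is {x - y = 9, x is divisible by 4, y is divisible by 2}. No integer assignment can satisfy these jointly:

  - x - y = 9: is a linear equation tying the variables together
  - x is divisible by 4: restricts x to multiples of 4
  - y is divisible by 2: restricts y to multiples of 2

Modular obstruction: writing x = 4x' and writing y = 2y', every remaining term of the linear equation is divisible by 2, so the left side is ≡ 0 (mod 2); but the right side 9 ≡ 1 (mod 2). No integers can satisfy it.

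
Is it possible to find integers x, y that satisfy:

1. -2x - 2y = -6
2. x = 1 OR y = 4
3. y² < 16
Yes

Take x = 1, y = 2. Substituting into each constraint:
  (1) -2(1) - 2(2) = -6 ✓
  (2) x = 1, target 1 ✓ (first branch holds)
  (3) y² = (2)² = 4, and 4 < 16 ✓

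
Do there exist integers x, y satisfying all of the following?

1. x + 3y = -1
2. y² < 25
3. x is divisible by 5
Yes

Take x = -10, y = 3. Substituting into each constraint:
  (1) (-10) + 3(3) = -1 ✓
  (2) y² = (3)² = 9, and 9 < 25 ✓
  (3) -10 = 5 × -2, remainder 0 ✓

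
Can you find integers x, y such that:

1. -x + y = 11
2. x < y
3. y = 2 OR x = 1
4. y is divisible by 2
Yes

Take x = -9, y = 2. Substituting into each constraint:
  (1) 9 + 2 = 11 ✓
  (2) -9 < 2 ✓
  (3) y = 2, target 2 ✓ (first branch holds)
  (4) 2 = 2 × 1, remainder 0 ✓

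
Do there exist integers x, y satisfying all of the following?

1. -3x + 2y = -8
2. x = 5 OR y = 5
Yes

Take x = 6, y = 5. Substituting into each constraint:
  (1) -3(6) + 2(5) = -8 ✓
  (2) y = 5, target 5 ✓ (second branch holds)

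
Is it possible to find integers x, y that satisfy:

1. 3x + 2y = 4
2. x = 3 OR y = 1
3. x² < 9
No

The full constraint system is jointly infeasible over the integers. Each constraint and what it forces:

  - 3x + 2y = 4: is a linear equation tying the variables together
  - x = 3 OR y = 1: forces a choice: either x = 3 or y = 1
  - x² < 9: restricts x to |x| ≤ 2

Split on the disjunction (x = 3 OR y = 1):
  • If x = 3: this contradicts x² < 9, which requires |x| ≤ 2.
  • If y = 1: with y = 1, every remaining term of the linear equation is divisible by 3, so the left side is ≡ 0 (mod 3); but the right side 2 ≡ 2 (mod 3). No integers can satisfy it.
Both branches are infeasible, so the system has no integer solution.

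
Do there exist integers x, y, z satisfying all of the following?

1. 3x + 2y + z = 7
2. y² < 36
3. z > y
Yes

Take x = 3, y = -1, z = 0. Substituting into each constraint:
  (1) 3(3) + 2(-1) + 0 = 7 ✓
  (2) y² = (-1)² = 1, and 1 < 36 ✓
  (3) 0 > -1 ✓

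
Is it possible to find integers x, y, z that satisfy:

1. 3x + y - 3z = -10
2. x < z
Yes

Take x = -1, y = -7, z = 0. Substituting into each constraint:
  (1) 3(-1) + (-7) - 3(0) = -10 ✓
  (2) -1 < 0 ✓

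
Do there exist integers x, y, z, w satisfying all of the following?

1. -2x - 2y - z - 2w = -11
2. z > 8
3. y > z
Yes

Take x = -9, y = 10, z = 9, w = 0. Substituting into each constraint:
  (1) -2(-9) - 2(10) + (-9) - 2(0) = -11 ✓
  (2) 9 > 8 ✓
  (3) 10 > 9 ✓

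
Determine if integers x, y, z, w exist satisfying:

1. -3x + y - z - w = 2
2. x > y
Yes

Take x = 0, y = -1, z = -3, w = 0. Substituting into each constraint:
  (1) -3(0) + (-1) + 3 + 0 = 2 ✓
  (2) 0 > -1 ✓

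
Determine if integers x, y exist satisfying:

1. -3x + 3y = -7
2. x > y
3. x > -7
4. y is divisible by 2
No

Even the single constraint (-3x + 3y = -7) is infeasible over the integers.

  - -3x + 3y = -7: every term on the left is divisible by 3, so the LHS ≡ 0 (mod 3), but the RHS -7 is not — no integer solution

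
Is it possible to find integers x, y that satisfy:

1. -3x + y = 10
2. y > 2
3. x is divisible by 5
Yes

Take x = 0, y = 10. Substituting into each constraint:
  (1) -3(0) + 10 = 10 ✓
  (2) 10 > 2 ✓
  (3) 0 = 5 × 0, remainder 0 ✓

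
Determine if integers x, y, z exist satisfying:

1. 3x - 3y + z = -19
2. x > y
Yes

Take x = 1, y = 0, z = -22. Substituting into each constraint:
  (1) 3(1) - 3(0) + (-22) = -19 ✓
  (2) 1 > 0 ✓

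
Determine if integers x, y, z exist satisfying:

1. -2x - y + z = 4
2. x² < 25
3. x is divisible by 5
Yes

Take x = 0, y = 0, z = 4. Substituting into each constraint:
  (1) -2(0) + 0 + 4 = 4 ✓
  (2) x² = (0)² = 0, and 0 < 25 ✓
  (3) 0 = 5 × 0, remainder 0 ✓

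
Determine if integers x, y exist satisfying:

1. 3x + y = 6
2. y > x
Yes

Take x = 1, y = 3. Substituting into each constraint:
  (1) 3(1) + 3 = 6 ✓
  (2) 3 > 1 ✓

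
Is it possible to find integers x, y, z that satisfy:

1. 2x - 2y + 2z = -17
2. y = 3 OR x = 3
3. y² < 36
No

Even the single constraint (2x - 2y + 2z = -17) is infeasible over the integers.

  - 2x - 2y + 2z = -17: every term on the left is divisible by 2, so the LHS ≡ 0 (mod 2), but the RHS -17 is not — no integer solution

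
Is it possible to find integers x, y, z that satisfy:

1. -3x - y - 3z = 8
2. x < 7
Yes

Take x = 0, y = -8, z = 0. Substituting into each constraint:
  (1) -3(0) + 8 - 3(0) = 8 ✓
  (2) 0 < 7 ✓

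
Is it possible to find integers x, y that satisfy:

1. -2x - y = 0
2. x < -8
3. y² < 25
No

The full constraint system is jointly infeasible over the integers. Each constraint and what it forces:

  - -2x - y = 0: is a linear equation tying the variables together
  - x < -8: bounds one variable relative to a constant
  - y² < 25: restricts y to |y| ≤ 4

Range argument: with x ∈ [−∞, -9], y ∈ [-4, 4], the left side of the equation is at least 14, but the right side is 0 < 14. No integer solution exists.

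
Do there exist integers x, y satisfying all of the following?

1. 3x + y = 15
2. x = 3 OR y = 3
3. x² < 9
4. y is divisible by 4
No

The full constraint system is jointly infeasible over the integers. Each constraint and what it forces:

  - 3x + y = 15: is a linear equation tying the variables together
  - x = 3 OR y = 3: forces a choice: either x = 3 or y = 3
  - x² < 9: restricts x to |x| ≤ 2
  - y is divisible by 4: restricts y to multiples of 4

Split on the disjunction (x = 3 OR y = 3):
  • If x = 3: this contradicts x² < 9, which requires |x| ≤ 2.
  • If y = 3: this contradicts the divisibility constraint — 3 is not a multiple of 4.
Both branches are infeasible, so the system has no integer solution.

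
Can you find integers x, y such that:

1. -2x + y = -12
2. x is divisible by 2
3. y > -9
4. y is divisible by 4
Yes

Take x = 2, y = -8. Substituting into each constraint:
  (1) -2(2) + (-8) = -12 ✓
  (2) 2 = 2 × 1, remainder 0 ✓
  (3) -8 > -9 ✓
  (4) -8 = 4 × -2, remainder 0 ✓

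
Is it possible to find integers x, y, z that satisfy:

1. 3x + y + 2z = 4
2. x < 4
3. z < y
Yes

Take x = 1, y = 1, z = 0. Substituting into each constraint:
  (1) 3(1) + 1 + 2(0) = 4 ✓
  (2) 1 < 4 ✓
  (3) 0 < 1 ✓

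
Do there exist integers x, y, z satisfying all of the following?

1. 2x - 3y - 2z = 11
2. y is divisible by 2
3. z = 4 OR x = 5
No

A contradictory subset is {2x - 3y - 2z = 11, y is divisible by 2}. No integer assignment can satisfy these jointly:

  - 2x - 3y - 2z = 11: is a linear equation tying the variables together
  - y is divisible by 2: restricts y to multiples of 2

Modular obstruction: writing y = 2y', every remaining term of the linear equation is divisible by 2, so the left side is ≡ 0 (mod 2); but the right side 11 ≡ 1 (mod 2). No integers can satisfy it.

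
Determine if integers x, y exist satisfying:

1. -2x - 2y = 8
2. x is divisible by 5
Yes

Take x = 0, y = -4. Substituting into each constraint:
  (1) -2(0) - 2(-4) = 8 ✓
  (2) 0 = 5 × 0, remainder 0 ✓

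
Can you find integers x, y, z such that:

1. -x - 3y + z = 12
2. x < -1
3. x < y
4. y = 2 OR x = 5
Yes

Take x = -2, y = 2, z = 16. Substituting into each constraint:
  (1) 2 - 3(2) + 16 = 12 ✓
  (2) -2 < -1 ✓
  (3) -2 < 2 ✓
  (4) y = 2, target 2 ✓ (first branch holds)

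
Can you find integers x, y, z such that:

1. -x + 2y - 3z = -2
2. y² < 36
Yes

Take x = 0, y = 2, z = 2. Substituting into each constraint:
  (1) 0 + 2(2) - 3(2) = -2 ✓
  (2) y² = (2)² = 4, and 4 < 36 ✓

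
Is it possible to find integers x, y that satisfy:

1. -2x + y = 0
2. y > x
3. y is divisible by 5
Yes

Take x = 5, y = 10. Substituting into each constraint:
  (1) -2(5) + 10 = 0 ✓
  (2) 10 > 5 ✓
  (3) 10 = 5 × 2, remainder 0 ✓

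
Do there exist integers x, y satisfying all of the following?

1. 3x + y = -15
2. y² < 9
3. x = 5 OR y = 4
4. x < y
No

The full constraint system is jointly infeasible over the integers. Each constraint and what it forces:

  - 3x + y = -15: is a linear equation tying the variables together
  - y² < 9: restricts y to |y| ≤ 2
  - x = 5 OR y = 4: forces a choice: either x = 5 or y = 4
  - x < y: bounds one variable relative to another variable

Split on the disjunction (x = 5 OR y = 4):
  • If x = 5: the equation forces y = -30, but y² < 9 requires |y| ≤ 2.
  • If y = 4: this contradicts y² < 9, which requires |y| ≤ 2.
Both branches are infeasible, so the system has no integer solution.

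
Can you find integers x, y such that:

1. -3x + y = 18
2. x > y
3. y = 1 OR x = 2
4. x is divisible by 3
No

A contradictory subset is {-3x + y = 18, x > y, y = 1 OR x = 2}. No integer assignment can satisfy these jointly:

  - -3x + y = 18: is a linear equation tying the variables together
  - x > y: bounds one variable relative to another variable
  - y = 1 OR x = 2: forces a choice: either y = 1 or x = 2

Split on the disjunction (y = 1 OR x = 2):
  • If y = 1: with y = 1, every remaining term of the linear equation is divisible by 3, so the left side is ≡ 0 (mod 3); but the right side 17 ≡ 2 (mod 3). No integers can satisfy it.
  • If x = 2: the equation forces y = 24, giving (x, y) = (2, 24), which violates x > y.
Both branches are infeasible, so the system has no integer solution.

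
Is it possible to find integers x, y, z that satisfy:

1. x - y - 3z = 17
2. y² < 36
Yes

Take x = 0, y = 1, z = -6. Substituting into each constraint:
  (1) 0 + (-1) - 3(-6) = 17 ✓
  (2) y² = (1)² = 1, and 1 < 36 ✓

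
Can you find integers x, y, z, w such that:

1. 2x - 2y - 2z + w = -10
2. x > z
Yes

Take x = 1, y = 0, z = 0, w = -12. Substituting into each constraint:
  (1) 2(1) - 2(0) - 2(0) + (-12) = -10 ✓
  (2) 1 > 0 ✓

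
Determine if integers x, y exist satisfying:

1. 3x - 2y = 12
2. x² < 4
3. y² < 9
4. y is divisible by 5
No

The full constraint system is jointly infeasible over the integers. Each constraint and what it forces:

  - 3x - 2y = 12: is a linear equation tying the variables together
  - x² < 4: restricts x to |x| ≤ 1
  - y² < 9: restricts y to |y| ≤ 2
  - y is divisible by 5: restricts y to multiples of 5

Range argument: with x ∈ [-1, 1], y ∈ [-2, 2], the left side of the equation is at most 7, but the right side is 12 > 7. No integer solution exists.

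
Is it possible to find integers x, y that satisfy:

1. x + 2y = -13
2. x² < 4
Yes

Take x = -1, y = -6. Substituting into each constraint:
  (1) (-1) + 2(-6) = -13 ✓
  (2) x² = (-1)² = 1, and 1 < 4 ✓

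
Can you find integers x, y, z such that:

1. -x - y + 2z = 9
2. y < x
Yes

Take x = 0, y = -1, z = 4. Substituting into each constraint:
  (1) 0 + 1 + 2(4) = 9 ✓
  (2) -1 < 0 ✓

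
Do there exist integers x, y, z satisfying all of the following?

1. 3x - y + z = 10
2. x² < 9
Yes

Take x = 0, y = 0, z = 10. Substituting into each constraint:
  (1) 3(0) + 0 + 10 = 10 ✓
  (2) x² = (0)² = 0, and 0 < 9 ✓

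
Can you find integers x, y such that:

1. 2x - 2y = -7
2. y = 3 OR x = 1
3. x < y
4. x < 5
No

Even the single constraint (2x - 2y = -7) is infeasible over the integers.

  - 2x - 2y = -7: every term on the left is divisible by 2, so the LHS ≡ 0 (mod 2), but the RHS -7 is not — no integer solution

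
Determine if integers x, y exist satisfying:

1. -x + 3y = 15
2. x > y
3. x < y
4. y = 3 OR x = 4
No

A contradictory subset is {x > y, x < y}. No integer assignment can satisfy these jointly:

  - x > y: bounds one variable relative to another variable
  - x < y: bounds one variable relative to another variable

Direct contradiction: x > y and y > x cannot both hold.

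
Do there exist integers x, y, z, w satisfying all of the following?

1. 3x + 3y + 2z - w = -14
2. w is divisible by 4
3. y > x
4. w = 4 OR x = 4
Yes

Take x = 4, y = 6, z = -22, w = 0. Substituting into each constraint:
  (1) 3(4) + 3(6) + 2(-22) + 0 = -14 ✓
  (2) 0 = 4 × 0, remainder 0 ✓
  (3) 6 > 4 ✓
  (4) x = 4, target 4 ✓ (second branch holds)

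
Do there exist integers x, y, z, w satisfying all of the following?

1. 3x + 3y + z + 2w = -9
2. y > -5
Yes

Take x = 0, y = -3, z = 0, w = 0. Substituting into each constraint:
  (1) 3(0) + 3(-3) + 0 + 2(0) = -9 ✓
  (2) -3 > -5 ✓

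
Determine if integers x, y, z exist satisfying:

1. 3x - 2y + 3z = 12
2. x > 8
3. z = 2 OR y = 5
Yes

Take x = 10, y = 12, z = 2. Substituting into each constraint:
  (1) 3(10) - 2(12) + 3(2) = 12 ✓
  (2) 10 > 8 ✓
  (3) z = 2, target 2 ✓ (first branch holds)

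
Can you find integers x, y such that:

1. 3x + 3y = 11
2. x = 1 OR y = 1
No

Even the single constraint (3x + 3y = 11) is infeasible over the integers.

  - 3x + 3y = 11: every term on the left is divisible by 3, so the LHS ≡ 0 (mod 3), but the RHS 11 is not — no integer solution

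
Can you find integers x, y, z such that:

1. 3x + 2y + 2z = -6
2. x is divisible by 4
Yes

Take x = 0, y = -3, z = 0. Substituting into each constraint:
  (1) 3(0) + 2(-3) + 2(0) = -6 ✓
  (2) 0 = 4 × 0, remainder 0 ✓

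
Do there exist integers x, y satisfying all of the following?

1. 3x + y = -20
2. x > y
Yes

Take x = -4, y = -8. Substituting into each constraint:
  (1) 3(-4) + (-8) = -20 ✓
  (2) -4 > -8 ✓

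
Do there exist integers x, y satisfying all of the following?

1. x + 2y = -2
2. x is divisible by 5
Yes

Take x = 0, y = -1. Substituting into each constraint:
  (1) 0 + 2(-1) = -2 ✓
  (2) 0 = 5 × 0, remainder 0 ✓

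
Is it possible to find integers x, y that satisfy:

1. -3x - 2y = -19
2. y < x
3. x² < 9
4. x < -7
No

A contradictory subset is {-3x - 2y = -19, y < x, x < -7}. No integer assignment can satisfy these jointly:

  - -3x - 2y = -19: is a linear equation tying the variables together
  - y < x: bounds one variable relative to another variable
  - x < -7: bounds one variable relative to a constant

Propagating the comparison: y < x and x ≤ -8 give y ≤ -9. Range argument: with x ∈ [−∞, -8], y ∈ [−∞, -9], the left side of the equation is at least 42, but the right side is -19 < 42. No integer solution exists.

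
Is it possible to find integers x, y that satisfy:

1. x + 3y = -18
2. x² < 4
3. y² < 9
No

The full constraint system is jointly infeasible over the integers. Each constraint and what it forces:

  - x + 3y = -18: is a linear equation tying the variables together
  - x² < 4: restricts x to |x| ≤ 1
  - y² < 9: restricts y to |y| ≤ 2

Range argument: with x ∈ [-1, 1], y ∈ [-2, 2], the left side of the equation is at least -7, but the right side is -18 < -7. No integer solution exists.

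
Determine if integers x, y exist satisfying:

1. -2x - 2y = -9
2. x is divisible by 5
No

Even the single constraint (-2x - 2y = -9) is infeasible over the integers.

  - -2x - 2y = -9: every term on the left is divisible by 2, so the LHS ≡ 0 (mod 2), but the RHS -9 is not — no integer solution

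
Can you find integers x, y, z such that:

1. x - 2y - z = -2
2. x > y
Yes

Take x = 1, y = 0, z = 3. Substituting into each constraint:
  (1) 1 - 2(0) + (-3) = -2 ✓
  (2) 1 > 0 ✓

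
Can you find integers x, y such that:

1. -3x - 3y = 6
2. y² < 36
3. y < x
Yes

Take x = 0, y = -2. Substituting into each constraint:
  (1) -3(0) - 3(-2) = 6 ✓
  (2) y² = (-2)² = 4, and 4 < 36 ✓
  (3) -2 < 0 ✓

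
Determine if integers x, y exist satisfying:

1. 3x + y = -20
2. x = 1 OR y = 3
Yes

Take x = 1, y = -23. Substituting into each constraint:
  (1) 3(1) + (-23) = -20 ✓
  (2) x = 1, target 1 ✓ (first branch holds)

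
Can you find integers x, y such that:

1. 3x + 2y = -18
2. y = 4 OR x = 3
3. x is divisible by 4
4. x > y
No

A contradictory subset is {3x + 2y = -18, y = 4 OR x = 3, x > y}. No integer assignment can satisfy these jointly:

  - 3x + 2y = -18: is a linear equation tying the variables together
  - y = 4 OR x = 3: forces a choice: either y = 4 or x = 3
  - x > y: bounds one variable relative to another variable

Split on the disjunction (y = 4 OR x = 3):
  • If y = 4: with y = 4, every remaining term of the linear equation is divisible by 3, so the left side is ≡ 0 (mod 3); but the right side -26 ≡ 1 (mod 3). No integers can satisfy it.
  • If x = 3: with x = 3, every remaining term of the linear equation is divisible by 2, so the left side is ≡ 0 (mod 2); but the right side -27 ≡ 1 (mod 2). No integers can satisfy it.
Both branches are infeasible, so the system has no integer solution.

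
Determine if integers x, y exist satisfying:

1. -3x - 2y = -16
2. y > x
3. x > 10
No

The full constraint system is jointly infeasible over the integers. Each constraint and what it forces:

  - -3x - 2y = -16: is a linear equation tying the variables together
  - y > x: bounds one variable relative to another variable
  - x > 10: bounds one variable relative to a constant

Propagating the comparison: y > x and x ≥ 11 give y ≥ 12. Range argument: with x ∈ [11, ∞], y ∈ [12, ∞], the left side of the equation is at most -57, but the right side is -16 > -57. No integer solution exists.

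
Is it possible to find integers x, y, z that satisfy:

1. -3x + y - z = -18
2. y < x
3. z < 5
Yes

Take x = 5, y = 0, z = 3. Substituting into each constraint:
  (1) -3(5) + 0 + (-3) = -18 ✓
  (2) 0 < 5 ✓
  (3) 3 < 5 ✓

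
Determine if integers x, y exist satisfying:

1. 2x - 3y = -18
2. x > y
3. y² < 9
No

The full constraint system is jointly infeasible over the integers. Each constraint and what it forces:

  - 2x - 3y = -18: is a linear equation tying the variables together
  - x > y: bounds one variable relative to another variable
  - y² < 9: restricts y to |y| ≤ 2

Propagating the comparison: x > y and y ≥ -2 give x ≥ -1. Range argument: with x ∈ [-1, ∞], y ∈ [-2, 2], the left side of the equation is at least -8, but the right side is -18 < -8. No integer solution exists.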